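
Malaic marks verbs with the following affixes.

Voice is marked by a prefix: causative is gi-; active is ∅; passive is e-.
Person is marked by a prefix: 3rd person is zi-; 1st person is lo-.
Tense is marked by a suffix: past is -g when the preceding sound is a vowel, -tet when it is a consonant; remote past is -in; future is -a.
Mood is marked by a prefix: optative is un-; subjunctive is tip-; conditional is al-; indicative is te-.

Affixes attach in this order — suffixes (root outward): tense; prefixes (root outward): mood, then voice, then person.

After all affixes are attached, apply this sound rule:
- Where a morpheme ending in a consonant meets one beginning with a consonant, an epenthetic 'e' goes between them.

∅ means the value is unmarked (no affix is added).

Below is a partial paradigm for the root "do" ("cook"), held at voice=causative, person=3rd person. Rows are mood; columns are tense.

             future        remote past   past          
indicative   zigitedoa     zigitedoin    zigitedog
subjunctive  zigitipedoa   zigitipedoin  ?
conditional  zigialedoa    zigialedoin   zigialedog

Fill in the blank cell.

zigitipedog

Attach mood subjunctive tip- → tipdo.
Attach tense past -g (after vowel 'o') → tipdog.
Attach voice causative gi- → gitipdog.
Attach person 3rd person zi- → zigitipdog.
Apply epenthesis: zigitipdog → zigitipedog.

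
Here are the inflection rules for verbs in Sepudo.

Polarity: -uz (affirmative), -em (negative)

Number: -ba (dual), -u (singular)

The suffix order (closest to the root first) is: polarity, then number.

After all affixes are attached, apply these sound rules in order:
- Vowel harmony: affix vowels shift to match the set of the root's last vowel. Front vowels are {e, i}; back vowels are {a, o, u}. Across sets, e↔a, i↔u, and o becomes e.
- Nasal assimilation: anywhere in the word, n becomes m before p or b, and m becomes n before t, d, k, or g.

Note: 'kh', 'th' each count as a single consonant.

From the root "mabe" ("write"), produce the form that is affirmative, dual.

mabeizbe

Attach polarity affirmative -uz → mabeuz.
Attach number dual -ba → mabeuzba.
Apply vowel harmony: mabeuzba → mabeizbe.
Nasal assimilation: no change.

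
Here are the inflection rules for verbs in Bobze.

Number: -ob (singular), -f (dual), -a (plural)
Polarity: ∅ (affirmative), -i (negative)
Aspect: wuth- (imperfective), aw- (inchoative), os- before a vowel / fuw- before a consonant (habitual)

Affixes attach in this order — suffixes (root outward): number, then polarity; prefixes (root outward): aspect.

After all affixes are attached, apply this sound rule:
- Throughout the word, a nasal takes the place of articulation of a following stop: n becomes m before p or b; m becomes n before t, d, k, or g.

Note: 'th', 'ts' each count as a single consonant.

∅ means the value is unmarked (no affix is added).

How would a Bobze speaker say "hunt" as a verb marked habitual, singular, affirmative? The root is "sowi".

fuwsowiob

Attach number singular -ob → sowiob.
polarity = affirmative: zero marking, form stays sowiob.
Attach aspect habitual fuw- (before consonant 's') → fuwsowiob.
Nasal assimilation: no change.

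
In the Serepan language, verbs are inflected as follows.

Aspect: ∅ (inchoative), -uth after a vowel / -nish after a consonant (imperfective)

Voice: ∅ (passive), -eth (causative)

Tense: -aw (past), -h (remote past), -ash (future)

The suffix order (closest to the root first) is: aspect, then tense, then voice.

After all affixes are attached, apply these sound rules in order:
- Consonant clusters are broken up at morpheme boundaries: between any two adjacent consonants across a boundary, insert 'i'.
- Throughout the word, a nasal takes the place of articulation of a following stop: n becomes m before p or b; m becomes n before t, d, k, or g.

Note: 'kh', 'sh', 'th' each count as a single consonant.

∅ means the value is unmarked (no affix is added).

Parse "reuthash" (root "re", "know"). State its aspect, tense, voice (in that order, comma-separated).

imperfective, future, passive

Segment: re-uth-ash.
aspect: -uth/nish → imperfective.
tense: -ash → future.
voice: ∅ → passive.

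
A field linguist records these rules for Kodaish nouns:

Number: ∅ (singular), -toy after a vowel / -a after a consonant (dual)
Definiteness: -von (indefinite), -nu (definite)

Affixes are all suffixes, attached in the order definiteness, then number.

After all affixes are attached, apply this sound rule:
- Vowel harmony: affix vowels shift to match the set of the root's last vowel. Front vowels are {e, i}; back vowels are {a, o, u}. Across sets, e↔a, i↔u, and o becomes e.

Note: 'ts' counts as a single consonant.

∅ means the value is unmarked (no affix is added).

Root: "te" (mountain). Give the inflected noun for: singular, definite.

Attach definiteness definite -nu → tenu.
number = singular: zero marking, form stays tenu.
Apply vowel harmony: tenu → teni.

teni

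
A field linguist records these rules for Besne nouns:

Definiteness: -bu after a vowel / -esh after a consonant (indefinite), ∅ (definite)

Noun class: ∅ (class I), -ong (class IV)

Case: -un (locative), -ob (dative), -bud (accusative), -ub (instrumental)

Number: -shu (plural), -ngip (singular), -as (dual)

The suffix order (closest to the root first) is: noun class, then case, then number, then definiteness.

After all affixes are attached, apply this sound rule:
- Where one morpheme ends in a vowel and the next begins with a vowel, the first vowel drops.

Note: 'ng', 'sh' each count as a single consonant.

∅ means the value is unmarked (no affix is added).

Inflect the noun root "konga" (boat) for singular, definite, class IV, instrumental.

kongongubngip

Attach noun class class IV -ong → kongaong.
Attach case instrumental -ub → kongaongub.
Attach number singular -ngip → kongaongubngip.
definiteness = definite: zero marking, form stays kongaongubngip.
Apply vowel deletion: kongaongubngip → kongongubngip.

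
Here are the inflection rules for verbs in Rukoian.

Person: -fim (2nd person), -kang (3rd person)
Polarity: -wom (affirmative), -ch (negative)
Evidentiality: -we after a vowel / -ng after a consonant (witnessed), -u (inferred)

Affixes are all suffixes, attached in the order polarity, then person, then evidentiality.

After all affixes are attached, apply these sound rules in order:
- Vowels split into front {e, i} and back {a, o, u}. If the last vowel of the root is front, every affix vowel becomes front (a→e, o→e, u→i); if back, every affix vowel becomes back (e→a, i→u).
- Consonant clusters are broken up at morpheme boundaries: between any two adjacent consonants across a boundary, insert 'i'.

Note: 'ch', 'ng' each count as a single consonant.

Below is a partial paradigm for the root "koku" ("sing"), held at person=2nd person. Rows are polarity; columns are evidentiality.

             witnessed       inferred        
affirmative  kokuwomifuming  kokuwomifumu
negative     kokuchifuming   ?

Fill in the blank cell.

Attach polarity negative -ch → kokuch.
Attach person 2nd person -fim → kokuchfim.
Attach evidentiality inferred -u → kokuchfimu.
Apply vowel harmony: kokuchfimu → kokuchfumu.
Apply epenthesis: kokuchfumu → kokuchifumu.

kokuchifumu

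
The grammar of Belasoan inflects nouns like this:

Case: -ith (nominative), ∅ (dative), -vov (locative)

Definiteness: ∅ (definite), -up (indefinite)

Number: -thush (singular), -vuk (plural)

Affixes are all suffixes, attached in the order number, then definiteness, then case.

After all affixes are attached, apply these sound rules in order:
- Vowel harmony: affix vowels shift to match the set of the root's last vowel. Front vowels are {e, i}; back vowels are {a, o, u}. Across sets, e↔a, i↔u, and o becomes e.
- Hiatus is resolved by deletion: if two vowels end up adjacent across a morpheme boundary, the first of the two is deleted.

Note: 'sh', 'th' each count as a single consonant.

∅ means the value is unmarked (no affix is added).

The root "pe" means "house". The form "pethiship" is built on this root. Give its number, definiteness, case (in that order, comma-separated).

Segment: pe-thush-up.
number: -thush → singular.
definiteness: -up → indefinite.
case: ∅ → dative.

singular, indefinite, dative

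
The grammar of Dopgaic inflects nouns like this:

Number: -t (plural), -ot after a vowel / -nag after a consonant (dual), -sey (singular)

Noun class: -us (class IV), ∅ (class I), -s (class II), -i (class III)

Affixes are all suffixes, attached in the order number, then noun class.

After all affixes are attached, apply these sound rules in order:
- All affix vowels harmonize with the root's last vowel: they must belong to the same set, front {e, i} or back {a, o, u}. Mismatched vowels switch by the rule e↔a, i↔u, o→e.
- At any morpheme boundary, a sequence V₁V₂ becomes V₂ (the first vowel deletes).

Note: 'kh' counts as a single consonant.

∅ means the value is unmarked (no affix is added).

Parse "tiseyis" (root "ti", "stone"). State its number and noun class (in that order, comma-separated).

Segment: ti-sey-us.
number: -sey → singular.
noun class: -us → class IV.

singular, class IV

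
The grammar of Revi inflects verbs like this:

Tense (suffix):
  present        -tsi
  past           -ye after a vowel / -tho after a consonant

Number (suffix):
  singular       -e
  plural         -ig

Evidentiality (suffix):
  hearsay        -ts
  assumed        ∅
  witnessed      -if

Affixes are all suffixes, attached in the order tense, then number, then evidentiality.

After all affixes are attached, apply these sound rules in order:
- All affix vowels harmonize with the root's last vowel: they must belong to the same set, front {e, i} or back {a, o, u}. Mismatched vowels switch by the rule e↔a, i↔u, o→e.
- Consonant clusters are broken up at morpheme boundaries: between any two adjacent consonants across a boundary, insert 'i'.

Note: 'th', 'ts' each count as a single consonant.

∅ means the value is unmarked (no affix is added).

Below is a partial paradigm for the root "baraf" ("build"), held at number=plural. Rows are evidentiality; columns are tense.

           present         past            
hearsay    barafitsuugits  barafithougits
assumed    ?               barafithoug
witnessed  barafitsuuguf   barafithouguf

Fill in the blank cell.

barafitsuug

Attach tense present -tsi → baraftsi.
Attach number plural -ig → baraftsiig.
evidentiality = assumed: zero marking, form stays baraftsiig.
Apply vowel harmony: baraftsiig → baraftsuug.
Apply epenthesis: baraftsuug → barafitsuug.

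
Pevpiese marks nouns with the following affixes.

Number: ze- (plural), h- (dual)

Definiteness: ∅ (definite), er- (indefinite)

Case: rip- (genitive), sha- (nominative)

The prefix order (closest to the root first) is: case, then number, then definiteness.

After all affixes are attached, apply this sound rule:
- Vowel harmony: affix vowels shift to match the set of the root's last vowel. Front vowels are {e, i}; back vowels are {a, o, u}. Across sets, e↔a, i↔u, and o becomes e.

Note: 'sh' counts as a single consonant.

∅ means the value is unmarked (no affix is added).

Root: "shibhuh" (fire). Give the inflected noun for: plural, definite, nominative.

Attach case nominative sha- → shashibhuh.
Attach number plural ze- → zeshashibhuh.
definiteness = definite: zero marking, form stays zeshashibhuh.
Apply vowel harmony: zeshashibhuh → zashashibhuh.

zashashibhuh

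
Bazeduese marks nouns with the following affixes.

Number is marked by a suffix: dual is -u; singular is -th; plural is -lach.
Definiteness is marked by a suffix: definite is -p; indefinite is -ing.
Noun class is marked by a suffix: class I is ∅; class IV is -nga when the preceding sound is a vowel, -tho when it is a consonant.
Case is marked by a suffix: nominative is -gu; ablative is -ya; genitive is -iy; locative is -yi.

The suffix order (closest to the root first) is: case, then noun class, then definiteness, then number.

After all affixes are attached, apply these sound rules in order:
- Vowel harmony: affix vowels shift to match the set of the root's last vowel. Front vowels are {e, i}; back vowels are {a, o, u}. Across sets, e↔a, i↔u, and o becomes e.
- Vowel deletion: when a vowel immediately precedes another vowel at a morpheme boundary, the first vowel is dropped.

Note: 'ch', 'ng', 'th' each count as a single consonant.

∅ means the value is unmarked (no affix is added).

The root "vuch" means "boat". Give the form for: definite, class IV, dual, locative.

Attach case locative -yi → vuchyi.
Attach noun class class IV -nga (after vowel 'i') → vuchyinga.
Attach definiteness definite -p → vuchyingap.
Attach number dual -u → vuchyingapu.
Apply vowel harmony: vuchyingapu → vuchyungapu.
Vowel deletion: no change.

vuchyungapu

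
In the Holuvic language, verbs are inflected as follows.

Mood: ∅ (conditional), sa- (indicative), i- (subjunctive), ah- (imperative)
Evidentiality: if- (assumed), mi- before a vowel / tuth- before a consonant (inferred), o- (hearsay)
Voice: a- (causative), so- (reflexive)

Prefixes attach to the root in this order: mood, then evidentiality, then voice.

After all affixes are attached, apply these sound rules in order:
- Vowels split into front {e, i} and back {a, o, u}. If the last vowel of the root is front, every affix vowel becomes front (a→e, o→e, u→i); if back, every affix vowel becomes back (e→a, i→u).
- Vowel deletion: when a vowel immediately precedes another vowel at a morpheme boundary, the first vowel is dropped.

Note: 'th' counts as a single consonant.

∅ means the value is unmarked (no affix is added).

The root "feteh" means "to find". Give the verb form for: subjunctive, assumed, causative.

ififeteh

Attach mood subjunctive i- → ifeteh.
Attach evidentiality assumed if- → ififeteh.
Attach voice causative a- → aififeteh.
Apply vowel harmony: aififeteh → eififeteh.
Apply vowel deletion: eififeteh → ififeteh.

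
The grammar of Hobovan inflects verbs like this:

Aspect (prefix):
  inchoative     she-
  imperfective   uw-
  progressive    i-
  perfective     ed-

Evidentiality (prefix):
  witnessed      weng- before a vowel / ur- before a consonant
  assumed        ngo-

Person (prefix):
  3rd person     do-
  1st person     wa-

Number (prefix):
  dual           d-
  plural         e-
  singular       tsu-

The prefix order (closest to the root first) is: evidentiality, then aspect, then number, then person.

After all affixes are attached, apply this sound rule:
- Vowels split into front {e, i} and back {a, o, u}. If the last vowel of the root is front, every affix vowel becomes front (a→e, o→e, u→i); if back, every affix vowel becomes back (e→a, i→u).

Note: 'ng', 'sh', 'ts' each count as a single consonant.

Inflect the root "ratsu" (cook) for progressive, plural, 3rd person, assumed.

doaungoratsu

Attach evidentiality assumed ngo- → ngoratsu.
Attach aspect progressive i- → ingoratsu.
Attach number plural e- → eingoratsu.
Attach person 3rd person do- → doeingoratsu.
Apply vowel harmony: doeingoratsu → doaungoratsu.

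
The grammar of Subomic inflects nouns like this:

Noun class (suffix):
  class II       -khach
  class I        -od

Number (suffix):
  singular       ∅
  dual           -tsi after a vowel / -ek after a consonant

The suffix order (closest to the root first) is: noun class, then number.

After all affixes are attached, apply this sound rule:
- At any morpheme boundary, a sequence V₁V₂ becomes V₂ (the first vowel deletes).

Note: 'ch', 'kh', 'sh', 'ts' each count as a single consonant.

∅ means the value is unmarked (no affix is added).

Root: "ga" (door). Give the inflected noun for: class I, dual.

godek

Attach noun class class I -od → gaod.
Attach number dual -ek (after consonant 'd') → gaodek.
Apply vowel deletion: gaodek → godek.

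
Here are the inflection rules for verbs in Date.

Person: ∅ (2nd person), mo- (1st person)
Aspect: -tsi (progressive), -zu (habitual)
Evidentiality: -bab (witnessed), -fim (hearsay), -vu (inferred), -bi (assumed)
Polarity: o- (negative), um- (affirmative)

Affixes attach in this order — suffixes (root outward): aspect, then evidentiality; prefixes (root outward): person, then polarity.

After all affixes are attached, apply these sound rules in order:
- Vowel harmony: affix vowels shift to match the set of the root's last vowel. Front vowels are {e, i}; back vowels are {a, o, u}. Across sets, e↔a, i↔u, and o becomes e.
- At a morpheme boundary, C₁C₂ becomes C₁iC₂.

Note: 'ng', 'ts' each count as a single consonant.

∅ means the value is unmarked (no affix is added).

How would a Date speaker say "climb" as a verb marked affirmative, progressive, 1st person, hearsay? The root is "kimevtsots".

Attach aspect progressive -tsi → kimevtsotstsi.
Attach evidentiality hearsay -fim → kimevtsotstsifim.
Attach person 1st person mo- → mokimevtsotstsifim.
Attach polarity affirmative um- → ummokimevtsotstsifim.
Apply vowel harmony: ummokimevtsotstsifim → ummokimevtsotstsufum.
Apply epenthesis: ummokimevtsotstsufum → umimokimevtsotsitsufum.

umimokimevtsotsitsufum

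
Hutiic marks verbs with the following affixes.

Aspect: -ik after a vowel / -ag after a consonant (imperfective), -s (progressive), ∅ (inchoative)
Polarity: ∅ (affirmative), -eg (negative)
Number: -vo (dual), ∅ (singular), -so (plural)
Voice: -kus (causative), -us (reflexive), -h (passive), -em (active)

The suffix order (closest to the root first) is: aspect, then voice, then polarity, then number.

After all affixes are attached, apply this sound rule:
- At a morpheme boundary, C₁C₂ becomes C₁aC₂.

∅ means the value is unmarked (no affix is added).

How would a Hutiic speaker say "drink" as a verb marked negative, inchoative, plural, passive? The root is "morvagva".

aspect = inchoative: zero marking, form stays morvagva.
Attach voice passive -h → morvagvah.
Attach polarity negative -eg → morvagvaheg.
Attach number plural -so → morvagvahegso.
Apply epenthesis: morvagvahegso → morvagvahegaso.

morvagvahegaso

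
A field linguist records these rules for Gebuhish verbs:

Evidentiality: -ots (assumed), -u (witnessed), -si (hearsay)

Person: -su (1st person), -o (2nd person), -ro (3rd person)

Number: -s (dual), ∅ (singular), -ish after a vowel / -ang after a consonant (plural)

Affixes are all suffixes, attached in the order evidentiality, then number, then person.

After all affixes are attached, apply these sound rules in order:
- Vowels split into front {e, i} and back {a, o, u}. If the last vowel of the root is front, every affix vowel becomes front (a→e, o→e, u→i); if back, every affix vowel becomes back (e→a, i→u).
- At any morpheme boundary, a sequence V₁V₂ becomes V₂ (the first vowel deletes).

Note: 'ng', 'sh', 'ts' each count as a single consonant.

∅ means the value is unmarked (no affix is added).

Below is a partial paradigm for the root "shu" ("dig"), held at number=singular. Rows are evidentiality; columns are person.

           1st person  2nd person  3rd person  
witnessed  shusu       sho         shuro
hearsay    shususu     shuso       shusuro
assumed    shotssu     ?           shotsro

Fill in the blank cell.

Attach evidentiality assumed -ots → shuots.
number = singular: zero marking, form stays shuots.
Attach person 2nd person -o → shuotso.
Vowel harmony: no change.
Apply vowel deletion: shuotso → shotso.

shotso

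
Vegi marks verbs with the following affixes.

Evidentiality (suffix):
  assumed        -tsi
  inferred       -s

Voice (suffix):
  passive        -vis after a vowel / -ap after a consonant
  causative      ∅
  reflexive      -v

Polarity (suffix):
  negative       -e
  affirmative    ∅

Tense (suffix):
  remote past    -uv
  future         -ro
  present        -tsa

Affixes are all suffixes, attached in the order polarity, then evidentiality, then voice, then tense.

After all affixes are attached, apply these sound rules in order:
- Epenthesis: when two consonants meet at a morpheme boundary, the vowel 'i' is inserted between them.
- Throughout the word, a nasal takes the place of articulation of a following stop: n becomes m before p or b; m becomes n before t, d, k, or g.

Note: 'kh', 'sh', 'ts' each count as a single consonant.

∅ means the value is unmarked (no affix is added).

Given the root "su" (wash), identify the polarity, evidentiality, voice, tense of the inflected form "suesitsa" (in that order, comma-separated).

Segment: su-e-s-tsa.
polarity: -e → negative.
evidentiality: -s → inferred.
voice: ∅ → causative.
tense: -tsa → present.

negative, inferred, causative, present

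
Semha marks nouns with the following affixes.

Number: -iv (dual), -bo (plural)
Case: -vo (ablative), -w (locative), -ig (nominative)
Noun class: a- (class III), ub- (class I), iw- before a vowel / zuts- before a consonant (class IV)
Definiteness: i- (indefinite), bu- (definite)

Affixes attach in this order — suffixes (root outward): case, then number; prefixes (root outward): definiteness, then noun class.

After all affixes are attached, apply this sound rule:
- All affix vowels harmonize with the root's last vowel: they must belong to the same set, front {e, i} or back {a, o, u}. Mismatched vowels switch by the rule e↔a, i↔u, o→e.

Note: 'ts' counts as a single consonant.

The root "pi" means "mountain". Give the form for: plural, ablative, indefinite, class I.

ibipivebe

Attach case ablative -vo → pivo.
Attach number plural -bo → pivobo.
Attach definiteness indefinite i- → ipivobo.
Attach noun class class I ub- → ubipivobo.
Apply vowel harmony: ubipivobo → ibipivebe.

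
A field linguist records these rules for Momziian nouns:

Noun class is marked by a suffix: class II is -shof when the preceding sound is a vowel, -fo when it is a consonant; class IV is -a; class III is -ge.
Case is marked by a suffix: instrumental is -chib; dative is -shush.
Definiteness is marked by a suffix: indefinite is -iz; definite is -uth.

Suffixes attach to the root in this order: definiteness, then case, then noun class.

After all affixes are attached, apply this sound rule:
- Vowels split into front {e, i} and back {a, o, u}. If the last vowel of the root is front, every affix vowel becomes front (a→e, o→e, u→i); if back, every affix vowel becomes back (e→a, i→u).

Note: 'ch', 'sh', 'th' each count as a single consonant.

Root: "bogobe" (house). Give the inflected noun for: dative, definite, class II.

bogobeithshishfe

Attach definiteness definite -uth → bogobeuth.
Attach case dative -shush → bogobeuthshush.
Attach noun class class II -fo (after consonant 'sh') → bogobeuthshushfo.
Apply vowel harmony: bogobeuthshushfo → bogobeithshishfe.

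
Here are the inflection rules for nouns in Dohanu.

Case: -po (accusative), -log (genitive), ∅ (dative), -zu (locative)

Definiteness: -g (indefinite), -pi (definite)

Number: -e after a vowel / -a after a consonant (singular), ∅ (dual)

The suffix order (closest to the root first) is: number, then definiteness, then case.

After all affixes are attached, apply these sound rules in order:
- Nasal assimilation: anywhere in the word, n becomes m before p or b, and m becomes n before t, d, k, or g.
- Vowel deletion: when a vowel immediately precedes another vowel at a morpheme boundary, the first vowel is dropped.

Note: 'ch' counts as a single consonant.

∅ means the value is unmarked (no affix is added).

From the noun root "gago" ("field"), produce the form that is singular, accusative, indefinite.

Attach number singular -e (after vowel 'o') → gagoe.
Attach definiteness indefinite -g → gagoeg.
Attach case accusative -po → gagoegpo.
Nasal assimilation: no change.
Apply vowel deletion: gagoegpo → gagegpo.

gagegpo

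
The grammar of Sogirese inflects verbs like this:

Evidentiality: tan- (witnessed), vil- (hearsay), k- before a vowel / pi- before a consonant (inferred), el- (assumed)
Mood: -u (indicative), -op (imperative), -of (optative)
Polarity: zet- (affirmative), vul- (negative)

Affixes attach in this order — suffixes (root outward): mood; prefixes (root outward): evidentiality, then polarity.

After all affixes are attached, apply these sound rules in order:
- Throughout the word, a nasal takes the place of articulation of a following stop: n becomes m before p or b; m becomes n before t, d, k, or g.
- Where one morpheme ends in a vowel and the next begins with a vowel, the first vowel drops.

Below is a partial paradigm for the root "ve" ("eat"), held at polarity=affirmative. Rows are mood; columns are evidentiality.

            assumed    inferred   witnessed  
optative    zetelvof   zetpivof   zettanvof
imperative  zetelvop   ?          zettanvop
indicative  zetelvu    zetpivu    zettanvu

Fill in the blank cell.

zetpivop

Attach mood imperative -op → veop.
Attach evidentiality inferred pi- (before consonant 'v') → piveop.
Attach polarity affirmative zet- → zetpiveop.
Nasal assimilation: no change.
Apply vowel deletion: zetpiveop → zetpivop.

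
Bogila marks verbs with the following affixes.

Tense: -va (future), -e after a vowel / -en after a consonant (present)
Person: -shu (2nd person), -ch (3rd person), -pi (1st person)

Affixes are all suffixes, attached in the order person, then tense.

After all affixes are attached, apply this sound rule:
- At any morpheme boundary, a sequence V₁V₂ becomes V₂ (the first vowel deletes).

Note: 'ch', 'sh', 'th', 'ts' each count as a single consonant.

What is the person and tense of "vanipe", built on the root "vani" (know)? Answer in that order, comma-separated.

Segment: vani-pi-e.
person: -pi → 1st person.
tense: -e/en → present.

1st person, present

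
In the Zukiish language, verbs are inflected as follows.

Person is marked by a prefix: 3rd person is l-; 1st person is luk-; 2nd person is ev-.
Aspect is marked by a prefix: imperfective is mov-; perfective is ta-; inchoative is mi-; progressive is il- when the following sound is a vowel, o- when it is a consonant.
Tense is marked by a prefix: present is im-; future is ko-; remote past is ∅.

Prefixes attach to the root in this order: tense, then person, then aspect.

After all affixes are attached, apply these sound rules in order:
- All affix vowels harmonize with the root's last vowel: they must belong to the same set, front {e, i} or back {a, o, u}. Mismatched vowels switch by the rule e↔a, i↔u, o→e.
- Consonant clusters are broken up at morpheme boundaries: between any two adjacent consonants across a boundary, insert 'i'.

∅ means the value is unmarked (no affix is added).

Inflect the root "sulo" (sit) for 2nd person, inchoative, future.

muavikosulo

Attach tense future ko- → kosulo.
Attach person 2nd person ev- → evkosulo.
Attach aspect inchoative mi- → mievkosulo.
Apply vowel harmony: mievkosulo → muavkosulo.
Apply epenthesis: muavkosulo → muavikosulo.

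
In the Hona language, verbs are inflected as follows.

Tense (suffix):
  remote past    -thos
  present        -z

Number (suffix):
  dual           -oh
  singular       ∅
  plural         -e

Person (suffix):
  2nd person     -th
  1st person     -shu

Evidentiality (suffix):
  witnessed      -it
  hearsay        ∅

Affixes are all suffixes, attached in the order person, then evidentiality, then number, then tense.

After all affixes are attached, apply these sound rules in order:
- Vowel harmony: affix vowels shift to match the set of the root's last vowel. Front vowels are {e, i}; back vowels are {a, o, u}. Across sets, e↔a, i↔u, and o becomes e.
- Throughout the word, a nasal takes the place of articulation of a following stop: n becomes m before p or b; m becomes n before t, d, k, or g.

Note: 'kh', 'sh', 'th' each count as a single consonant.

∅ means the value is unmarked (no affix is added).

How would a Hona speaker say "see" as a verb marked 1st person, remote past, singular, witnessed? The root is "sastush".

Attach person 1st person -shu → sastushshu.
Attach evidentiality witnessed -it → sastushshuit.
number = singular: zero marking, form stays sastushshuit.
Attach tense remote past -thos → sastushshuitthos.
Apply vowel harmony: sastushshuitthos → sastushshuutthos.
Nasal assimilation: no change.

sastushshuutthos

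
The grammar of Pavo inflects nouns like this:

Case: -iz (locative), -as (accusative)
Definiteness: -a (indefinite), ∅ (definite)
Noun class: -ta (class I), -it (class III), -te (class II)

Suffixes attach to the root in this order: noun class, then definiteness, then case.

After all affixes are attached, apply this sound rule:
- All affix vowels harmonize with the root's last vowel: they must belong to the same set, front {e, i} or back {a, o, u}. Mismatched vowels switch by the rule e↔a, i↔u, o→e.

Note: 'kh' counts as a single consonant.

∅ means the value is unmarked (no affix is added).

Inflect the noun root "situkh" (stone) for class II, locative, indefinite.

situkhtaauz

Attach noun class class II -te → situkhte.
Attach definiteness indefinite -a → situkhtea.
Attach case locative -iz → situkhteaiz.
Apply vowel harmony: situkhteaiz → situkhtaauz.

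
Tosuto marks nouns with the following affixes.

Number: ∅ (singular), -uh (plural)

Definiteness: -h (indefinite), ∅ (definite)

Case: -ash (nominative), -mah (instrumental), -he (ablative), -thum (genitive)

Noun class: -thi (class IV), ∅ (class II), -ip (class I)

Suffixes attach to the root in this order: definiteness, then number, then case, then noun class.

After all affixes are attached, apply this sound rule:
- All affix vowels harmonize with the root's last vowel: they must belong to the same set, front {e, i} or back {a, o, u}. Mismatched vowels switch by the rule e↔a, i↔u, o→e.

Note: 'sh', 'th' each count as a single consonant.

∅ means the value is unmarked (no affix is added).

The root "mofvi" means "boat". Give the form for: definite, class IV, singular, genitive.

definiteness = definite: zero marking, form stays mofvi.
number = singular: zero marking, form stays mofvi.
Attach case genitive -thum → mofvithum.
Attach noun class class IV -thi → mofvithumthi.
Apply vowel harmony: mofvithumthi → mofvithimthi.

mofvithimthi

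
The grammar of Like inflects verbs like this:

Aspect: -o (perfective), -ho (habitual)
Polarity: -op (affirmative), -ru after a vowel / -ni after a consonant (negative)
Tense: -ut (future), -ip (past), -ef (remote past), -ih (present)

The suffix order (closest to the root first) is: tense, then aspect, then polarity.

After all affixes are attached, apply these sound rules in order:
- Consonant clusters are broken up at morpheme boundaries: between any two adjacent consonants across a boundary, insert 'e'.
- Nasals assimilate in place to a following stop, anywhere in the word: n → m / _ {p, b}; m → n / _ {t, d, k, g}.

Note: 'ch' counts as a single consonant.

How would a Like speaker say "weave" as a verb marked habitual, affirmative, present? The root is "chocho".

chochoihehoop

Attach tense present -ih → chochoih.
Attach aspect habitual -ho → chochoihho.
Attach polarity affirmative -op → chochoihhoop.
Apply epenthesis: chochoihhoop → chochoihehoop.
Nasal assimilation: no change.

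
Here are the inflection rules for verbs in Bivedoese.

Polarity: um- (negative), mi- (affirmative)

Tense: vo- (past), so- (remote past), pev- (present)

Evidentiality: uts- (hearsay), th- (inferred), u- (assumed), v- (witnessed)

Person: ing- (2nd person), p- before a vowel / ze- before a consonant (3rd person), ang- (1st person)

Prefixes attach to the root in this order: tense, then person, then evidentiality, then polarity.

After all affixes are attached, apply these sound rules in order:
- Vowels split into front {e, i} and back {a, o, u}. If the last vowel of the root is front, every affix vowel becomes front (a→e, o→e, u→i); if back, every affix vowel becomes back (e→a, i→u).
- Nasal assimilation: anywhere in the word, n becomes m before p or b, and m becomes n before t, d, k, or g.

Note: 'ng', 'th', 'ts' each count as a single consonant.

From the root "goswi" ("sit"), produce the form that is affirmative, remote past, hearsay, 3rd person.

Attach tense remote past so- → sogoswi.
Attach person 3rd person ze- (before consonant 's') → zesogoswi.
Attach evidentiality hearsay uts- → utszesogoswi.
Attach polarity affirmative mi- → miutszesogoswi.
Apply vowel harmony: miutszesogoswi → miitszesegoswi.
Nasal assimilation: no change.

miitszesegoswi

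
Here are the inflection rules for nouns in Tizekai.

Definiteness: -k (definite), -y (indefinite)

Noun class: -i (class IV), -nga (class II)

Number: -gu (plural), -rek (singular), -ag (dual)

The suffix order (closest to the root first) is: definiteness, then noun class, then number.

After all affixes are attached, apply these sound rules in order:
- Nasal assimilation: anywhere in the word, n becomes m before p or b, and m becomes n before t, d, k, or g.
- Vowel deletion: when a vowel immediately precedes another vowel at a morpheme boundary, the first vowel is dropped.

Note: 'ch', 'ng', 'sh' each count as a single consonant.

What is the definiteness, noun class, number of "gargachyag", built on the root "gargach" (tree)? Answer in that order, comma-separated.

indefinite, class IV, dual

Segment: gargach-y-i-ag.
definiteness: -y → indefinite.
noun class: -i → class IV.
number: -ag → dual.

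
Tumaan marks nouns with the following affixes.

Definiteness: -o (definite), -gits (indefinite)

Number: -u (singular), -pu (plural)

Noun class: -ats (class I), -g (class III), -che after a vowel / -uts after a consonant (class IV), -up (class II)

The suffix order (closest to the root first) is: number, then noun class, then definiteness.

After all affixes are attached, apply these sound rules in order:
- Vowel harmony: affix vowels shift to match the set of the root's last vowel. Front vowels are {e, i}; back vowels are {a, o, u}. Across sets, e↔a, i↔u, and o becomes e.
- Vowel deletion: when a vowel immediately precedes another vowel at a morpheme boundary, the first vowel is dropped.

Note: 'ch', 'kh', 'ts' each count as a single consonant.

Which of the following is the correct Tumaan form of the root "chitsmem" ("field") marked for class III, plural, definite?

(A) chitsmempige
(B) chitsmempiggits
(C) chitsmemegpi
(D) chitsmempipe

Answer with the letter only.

Attach number plural -pu → chitsmempu.
Attach noun class class III -g → chitsmempug.
Attach definiteness definite -o → chitsmempugo.
Apply vowel harmony: chitsmempugo → chitsmempige.
Vowel deletion: no change.
So the correct form is chitsmempige, option (A).
(B) chitsmempiggits is wrong: it uses indefinite instead of definite for definiteness.
(C) chitsmemegpi is wrong: it has the affixes in the wrong order.
(D) chitsmempipe is wrong: it uses class II instead of class III for noun class.

A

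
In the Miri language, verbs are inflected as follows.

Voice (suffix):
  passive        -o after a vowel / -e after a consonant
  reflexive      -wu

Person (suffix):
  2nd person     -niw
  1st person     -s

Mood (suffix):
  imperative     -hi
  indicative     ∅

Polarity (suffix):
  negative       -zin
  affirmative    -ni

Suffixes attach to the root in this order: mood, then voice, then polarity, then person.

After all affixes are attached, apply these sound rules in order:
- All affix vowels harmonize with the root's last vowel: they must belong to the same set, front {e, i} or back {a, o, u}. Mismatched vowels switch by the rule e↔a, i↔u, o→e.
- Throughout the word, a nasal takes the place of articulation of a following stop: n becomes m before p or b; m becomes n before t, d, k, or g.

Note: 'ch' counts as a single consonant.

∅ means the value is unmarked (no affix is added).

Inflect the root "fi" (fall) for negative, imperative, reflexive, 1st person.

Attach mood imperative -hi → fihi.
Attach voice reflexive -wu → fihiwu.
Attach polarity negative -zin → fihiwuzin.
Attach person 1st person -s → fihiwuzins.
Apply vowel harmony: fihiwuzins → fihiwizins.
Nasal assimilation: no change.

fihiwizins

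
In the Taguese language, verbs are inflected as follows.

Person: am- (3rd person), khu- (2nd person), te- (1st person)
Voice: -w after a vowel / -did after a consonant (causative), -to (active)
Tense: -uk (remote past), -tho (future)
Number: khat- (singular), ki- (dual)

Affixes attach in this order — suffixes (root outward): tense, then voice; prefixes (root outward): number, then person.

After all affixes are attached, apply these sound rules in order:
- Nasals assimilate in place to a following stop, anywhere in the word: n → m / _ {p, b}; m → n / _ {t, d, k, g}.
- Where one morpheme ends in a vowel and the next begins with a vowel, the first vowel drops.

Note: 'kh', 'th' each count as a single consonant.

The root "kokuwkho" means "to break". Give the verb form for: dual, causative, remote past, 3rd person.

Attach number dual ki- → kikokuwkho.
Attach tense remote past -uk → kikokuwkhouk.
Attach person 3rd person am- → amkikokuwkhouk.
Attach voice causative -did (after consonant 'k') → amkikokuwkhoukdid.
Apply nasal assimilation: amkikokuwkhoukdid → ankikokuwkhoukdid.
Apply vowel deletion: ankikokuwkhoukdid → ankikokuwkhukdid.

ankikokuwkhukdid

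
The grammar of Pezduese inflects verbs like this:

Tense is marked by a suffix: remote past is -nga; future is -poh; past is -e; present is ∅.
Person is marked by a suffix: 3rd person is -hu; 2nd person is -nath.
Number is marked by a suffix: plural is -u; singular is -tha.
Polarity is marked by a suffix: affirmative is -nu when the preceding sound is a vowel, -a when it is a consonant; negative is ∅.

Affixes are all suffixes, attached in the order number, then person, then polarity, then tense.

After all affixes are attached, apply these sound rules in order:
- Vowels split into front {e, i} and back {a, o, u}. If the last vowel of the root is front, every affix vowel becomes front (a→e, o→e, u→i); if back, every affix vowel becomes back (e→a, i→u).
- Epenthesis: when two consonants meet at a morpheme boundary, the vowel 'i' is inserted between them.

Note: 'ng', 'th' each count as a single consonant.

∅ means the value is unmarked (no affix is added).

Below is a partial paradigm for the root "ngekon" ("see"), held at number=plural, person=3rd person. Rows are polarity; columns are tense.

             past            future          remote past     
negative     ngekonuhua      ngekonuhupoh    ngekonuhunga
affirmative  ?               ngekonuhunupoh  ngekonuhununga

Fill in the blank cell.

ngekonuhunua

Attach number plural -u → ngekonu.
Attach person 3rd person -hu → ngekonuhu.
Attach polarity affirmative -nu (after vowel 'u') → ngekonuhunu.
Attach tense past -e → ngekonuhunue.
Apply vowel harmony: ngekonuhunue → ngekonuhunua.
Epenthesis: no change.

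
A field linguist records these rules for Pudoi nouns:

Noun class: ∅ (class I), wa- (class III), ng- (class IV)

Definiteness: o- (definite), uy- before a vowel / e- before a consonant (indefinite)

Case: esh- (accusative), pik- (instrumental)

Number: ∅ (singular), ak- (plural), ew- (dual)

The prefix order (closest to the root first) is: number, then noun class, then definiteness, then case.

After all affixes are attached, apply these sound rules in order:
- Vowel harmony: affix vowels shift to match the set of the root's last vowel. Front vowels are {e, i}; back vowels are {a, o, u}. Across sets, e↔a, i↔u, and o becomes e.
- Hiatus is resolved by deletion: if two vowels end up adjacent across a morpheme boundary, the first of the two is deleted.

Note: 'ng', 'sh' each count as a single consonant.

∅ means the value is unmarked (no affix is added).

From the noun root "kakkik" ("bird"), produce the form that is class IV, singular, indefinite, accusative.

eshengkakkik

number = singular: zero marking, form stays kakkik.
Attach noun class class IV ng- → ngkakkik.
Attach definiteness indefinite e- (before consonant 'ng') → engkakkik.
Attach case accusative esh- → eshengkakkik.
Vowel harmony: no change.
Vowel deletion: no change.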